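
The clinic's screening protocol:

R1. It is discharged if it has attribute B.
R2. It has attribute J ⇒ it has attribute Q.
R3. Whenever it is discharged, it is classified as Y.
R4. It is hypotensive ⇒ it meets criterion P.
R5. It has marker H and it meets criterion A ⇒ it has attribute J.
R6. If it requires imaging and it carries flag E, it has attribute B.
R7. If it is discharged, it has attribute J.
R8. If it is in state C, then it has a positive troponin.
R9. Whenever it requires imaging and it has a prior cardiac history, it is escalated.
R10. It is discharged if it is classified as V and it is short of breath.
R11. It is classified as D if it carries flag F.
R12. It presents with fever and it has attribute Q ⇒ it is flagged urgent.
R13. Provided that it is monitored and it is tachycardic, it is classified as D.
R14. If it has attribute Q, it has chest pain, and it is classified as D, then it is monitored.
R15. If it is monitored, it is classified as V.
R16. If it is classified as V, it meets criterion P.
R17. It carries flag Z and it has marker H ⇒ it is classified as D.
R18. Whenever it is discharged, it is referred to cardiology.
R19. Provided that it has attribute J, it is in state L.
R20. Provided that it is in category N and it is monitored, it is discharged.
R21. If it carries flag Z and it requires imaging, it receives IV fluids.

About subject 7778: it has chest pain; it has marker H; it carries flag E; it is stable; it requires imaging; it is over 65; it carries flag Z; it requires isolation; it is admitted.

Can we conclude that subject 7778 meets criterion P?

Yes

By R6 (it requires imaging, it carries flag E): it has attribute B.
By R17 (it carries flag Z, it has marker H): it is classified as D.
By R1 (it has attribute B): it is discharged.
By R7 (it is discharged): it has attribute J.
By R2 (it has attribute J): it has attribute Q.
By R14 (it has attribute Q, it has chest pain, it is classified as D): it is monitored.
By R15 (it is monitored): it is classified as V.
By R16 (it is classified as V): it meets criterion P.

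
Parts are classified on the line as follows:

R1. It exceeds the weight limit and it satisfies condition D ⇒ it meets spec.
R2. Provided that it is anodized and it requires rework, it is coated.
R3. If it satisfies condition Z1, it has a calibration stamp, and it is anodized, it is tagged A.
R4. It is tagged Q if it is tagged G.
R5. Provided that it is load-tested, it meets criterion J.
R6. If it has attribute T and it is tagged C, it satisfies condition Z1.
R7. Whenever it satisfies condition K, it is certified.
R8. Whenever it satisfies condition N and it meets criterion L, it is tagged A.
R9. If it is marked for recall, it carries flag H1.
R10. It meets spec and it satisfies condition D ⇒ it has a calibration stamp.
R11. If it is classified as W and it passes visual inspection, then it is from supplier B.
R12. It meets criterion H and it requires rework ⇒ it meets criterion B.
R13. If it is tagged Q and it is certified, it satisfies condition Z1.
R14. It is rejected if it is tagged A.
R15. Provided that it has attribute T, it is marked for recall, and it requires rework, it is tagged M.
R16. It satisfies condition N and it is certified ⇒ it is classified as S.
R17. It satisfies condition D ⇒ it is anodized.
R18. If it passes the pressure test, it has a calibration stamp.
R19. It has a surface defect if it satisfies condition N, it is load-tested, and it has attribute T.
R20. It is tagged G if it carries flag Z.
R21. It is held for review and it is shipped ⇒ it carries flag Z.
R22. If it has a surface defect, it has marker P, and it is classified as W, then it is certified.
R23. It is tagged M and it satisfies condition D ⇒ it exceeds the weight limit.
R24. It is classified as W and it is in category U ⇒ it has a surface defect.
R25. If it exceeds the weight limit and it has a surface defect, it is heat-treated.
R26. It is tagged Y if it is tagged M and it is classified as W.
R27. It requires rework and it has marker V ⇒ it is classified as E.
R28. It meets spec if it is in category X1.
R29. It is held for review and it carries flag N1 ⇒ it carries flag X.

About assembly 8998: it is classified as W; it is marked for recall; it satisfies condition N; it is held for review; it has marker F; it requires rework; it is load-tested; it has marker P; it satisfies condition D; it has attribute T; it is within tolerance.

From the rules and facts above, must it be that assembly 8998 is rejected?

No

Forward chaining from the given facts derives: meets criterion J, carries flag H1, is tagged M, is anodized, has a surface defect, is certified, exceeds the weight limit, is heat-treated, is tagged Y, meets spec, is coated, has a calibration stamp, is classified as S.
The only rule concluding "it is rejected" is R14, which needs "it is tagged A"; that is never established.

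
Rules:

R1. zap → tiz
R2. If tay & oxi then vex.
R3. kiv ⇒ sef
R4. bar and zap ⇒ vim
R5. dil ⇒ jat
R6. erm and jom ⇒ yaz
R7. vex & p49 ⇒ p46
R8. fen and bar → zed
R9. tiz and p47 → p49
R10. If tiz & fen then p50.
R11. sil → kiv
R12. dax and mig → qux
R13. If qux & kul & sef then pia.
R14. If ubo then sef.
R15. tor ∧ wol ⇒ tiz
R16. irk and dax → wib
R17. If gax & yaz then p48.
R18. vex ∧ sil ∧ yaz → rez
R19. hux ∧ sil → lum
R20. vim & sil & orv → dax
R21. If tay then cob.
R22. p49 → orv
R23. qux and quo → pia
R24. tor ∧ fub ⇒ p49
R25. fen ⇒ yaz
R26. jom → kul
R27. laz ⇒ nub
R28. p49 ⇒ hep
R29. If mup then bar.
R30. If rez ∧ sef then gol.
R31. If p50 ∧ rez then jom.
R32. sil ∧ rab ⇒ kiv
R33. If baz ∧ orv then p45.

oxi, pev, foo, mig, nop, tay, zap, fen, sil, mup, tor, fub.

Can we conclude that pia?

tiz  (by R1: zap)
vex  (by R2: tay, oxi)
p50  (by R10: tiz, fen)
kiv  (by R11: sil)
p49  (by R24: tor, fub)
yaz  (by R25: fen)
bar  (by R29: mup)
sef  (by R3: kiv)
vim  (by R4: bar, zap)
rez  (by R18: vex, sil, yaz)
orv  (by R22: p49)
jom  (by R31: p50, rez)
dax  (by R20: vim, sil, orv)
kul  (by R26: jom)
qux  (by R12: dax, mig)
pia  (by R13: qux, kul, sef)

Yes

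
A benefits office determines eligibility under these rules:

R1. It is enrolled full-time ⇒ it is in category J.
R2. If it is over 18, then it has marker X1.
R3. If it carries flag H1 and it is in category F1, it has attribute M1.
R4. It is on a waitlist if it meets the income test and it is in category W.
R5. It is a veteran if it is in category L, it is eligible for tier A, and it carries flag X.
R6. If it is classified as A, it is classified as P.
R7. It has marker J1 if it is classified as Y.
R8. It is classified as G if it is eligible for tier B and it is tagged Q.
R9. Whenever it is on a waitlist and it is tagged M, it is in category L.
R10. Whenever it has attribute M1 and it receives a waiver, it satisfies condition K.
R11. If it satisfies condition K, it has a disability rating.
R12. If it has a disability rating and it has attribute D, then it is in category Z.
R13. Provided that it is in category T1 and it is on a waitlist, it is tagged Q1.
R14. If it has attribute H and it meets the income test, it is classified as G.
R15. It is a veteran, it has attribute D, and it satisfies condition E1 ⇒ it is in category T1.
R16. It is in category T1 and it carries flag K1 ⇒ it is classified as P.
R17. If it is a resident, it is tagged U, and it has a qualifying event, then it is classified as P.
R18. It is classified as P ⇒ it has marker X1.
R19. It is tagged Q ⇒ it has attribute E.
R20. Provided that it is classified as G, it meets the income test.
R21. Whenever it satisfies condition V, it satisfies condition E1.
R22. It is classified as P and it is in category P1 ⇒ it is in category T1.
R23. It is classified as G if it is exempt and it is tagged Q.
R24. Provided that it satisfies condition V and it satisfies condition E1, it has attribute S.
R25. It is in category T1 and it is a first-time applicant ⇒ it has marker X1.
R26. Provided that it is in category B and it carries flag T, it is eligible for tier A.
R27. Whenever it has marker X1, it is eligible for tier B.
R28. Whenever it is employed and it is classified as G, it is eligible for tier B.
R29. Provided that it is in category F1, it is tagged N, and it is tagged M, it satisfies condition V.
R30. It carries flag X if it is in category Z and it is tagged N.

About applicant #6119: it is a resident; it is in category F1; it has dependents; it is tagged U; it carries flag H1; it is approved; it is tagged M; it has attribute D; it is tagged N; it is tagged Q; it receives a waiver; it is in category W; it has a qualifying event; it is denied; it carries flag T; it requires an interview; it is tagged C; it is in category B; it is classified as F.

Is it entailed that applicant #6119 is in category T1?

Yes

By R3 (it carries flag H1, it is in category F1): it has attribute M1.
By R10 (it has attribute M1, it receives a waiver): it satisfies condition K.
By R11 (it satisfies condition K): it has a disability rating.
By R12 (it has a disability rating, it has attribute D): it is in category Z.
By R17 (it is a resident, it is tagged U, it has a qualifying event): it is classified as P.
By R18 (it is classified as P): it has marker X1.
By R26 (it is in category B, it carries flag T): it is eligible for tier A.
By R27 (it has marker X1): it is eligible for tier B.
By R29 (it is in category F1, it is tagged N, it is tagged M): it satisfies condition V.
By R30 (it is in category Z, it is tagged N): it carries flag X.
By R8 (it is eligible for tier B, it is tagged Q): it is classified as G.
By R20 (it is classified as G): it meets the income test.
By R21 (it satisfies condition V): it satisfies condition E1.
By R4 (it meets the income test, it is in category W): it is on a waitlist.
By R9 (it is on a waitlist, it is tagged M): it is in category L.
By R5 (it is in category L, it is eligible for tier A, it carries flag X): it is a veteran.
By R15 (it is a veteran, it has attribute D, it satisfies condition E1): it is in category T1.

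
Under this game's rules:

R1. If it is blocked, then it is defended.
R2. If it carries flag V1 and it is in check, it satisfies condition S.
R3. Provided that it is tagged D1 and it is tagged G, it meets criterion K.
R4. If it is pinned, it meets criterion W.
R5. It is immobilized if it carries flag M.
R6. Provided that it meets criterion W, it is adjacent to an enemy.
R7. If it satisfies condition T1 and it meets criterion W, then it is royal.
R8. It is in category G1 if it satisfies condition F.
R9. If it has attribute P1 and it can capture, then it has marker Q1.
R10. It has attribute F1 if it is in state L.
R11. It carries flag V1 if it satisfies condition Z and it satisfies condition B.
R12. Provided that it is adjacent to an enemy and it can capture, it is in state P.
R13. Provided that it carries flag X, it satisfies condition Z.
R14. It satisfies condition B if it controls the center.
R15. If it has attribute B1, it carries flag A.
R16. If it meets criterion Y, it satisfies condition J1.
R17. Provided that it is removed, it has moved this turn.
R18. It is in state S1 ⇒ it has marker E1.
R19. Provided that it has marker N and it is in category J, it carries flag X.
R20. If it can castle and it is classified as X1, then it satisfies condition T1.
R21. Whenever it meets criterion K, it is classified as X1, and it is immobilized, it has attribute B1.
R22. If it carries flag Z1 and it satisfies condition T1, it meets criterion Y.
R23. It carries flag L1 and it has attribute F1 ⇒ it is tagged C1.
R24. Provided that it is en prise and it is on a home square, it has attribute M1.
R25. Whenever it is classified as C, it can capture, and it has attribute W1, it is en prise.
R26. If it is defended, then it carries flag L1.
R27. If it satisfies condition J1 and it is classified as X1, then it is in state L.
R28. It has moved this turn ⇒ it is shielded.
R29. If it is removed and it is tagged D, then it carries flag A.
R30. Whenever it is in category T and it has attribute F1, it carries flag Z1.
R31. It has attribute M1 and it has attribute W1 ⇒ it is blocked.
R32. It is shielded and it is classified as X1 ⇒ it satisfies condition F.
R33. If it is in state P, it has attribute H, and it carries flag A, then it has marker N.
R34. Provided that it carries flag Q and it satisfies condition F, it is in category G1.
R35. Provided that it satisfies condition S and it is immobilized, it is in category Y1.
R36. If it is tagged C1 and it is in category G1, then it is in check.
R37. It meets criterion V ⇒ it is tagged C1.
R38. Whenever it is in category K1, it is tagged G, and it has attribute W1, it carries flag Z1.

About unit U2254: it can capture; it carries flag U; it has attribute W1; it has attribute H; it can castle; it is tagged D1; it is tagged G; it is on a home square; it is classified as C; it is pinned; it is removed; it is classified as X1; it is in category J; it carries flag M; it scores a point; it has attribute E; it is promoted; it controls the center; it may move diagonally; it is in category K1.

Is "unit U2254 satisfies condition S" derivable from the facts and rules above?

Yes

By R3 (it is tagged D1, it is tagged G): it meets criterion K.
By R4 (it is pinned): it meets criterion W.
By R5 (it carries flag M): it is immobilized.
By R6 (it meets criterion W): it is adjacent to an enemy.
By R12 (it is adjacent to an enemy, it can capture): it is in state P.
By R14 (it controls the center): it satisfies condition B.
By R17 (it is removed): it has moved this turn.
By R20 (it can castle, it is classified as X1): it satisfies condition T1.
By R21 (it meets criterion K, it is classified as X1, it is immobilized): it has attribute B1.
By R25 (it is classified as C, it can capture, it has attribute W1): it is en prise.
By R28 (it has moved this turn): it is shielded.
By R32 (it is shielded, it is classified as X1): it satisfies condition F.
By R38 (it is in category K1, it is tagged G, it has attribute W1): it carries flag Z1.
By R8 (it satisfies condition F): it is in category G1.
By R15 (it has attribute B1): it carries flag A.
By R22 (it carries flag Z1, it satisfies condition T1): it meets criterion Y.
By R24 (it is en prise, it is on a home square): it has attribute M1.
By R31 (it has attribute M1, it has attribute W1): it is blocked.
By R33 (it is in state P, it has attribute H, it carries flag A): it has marker N.
By R1 (it is blocked): it is defended.
By R16 (it meets criterion Y): it satisfies condition J1.
By R19 (it has marker N, it is in category J): it carries flag X.
By R26 (it is defended): it carries flag L1.
By R27 (it satisfies condition J1, it is classified as X1): it is in state L.
By R10 (it is in state L): it has attribute F1.
By R13 (it carries flag X): it satisfies condition Z.
By R23 (it carries flag L1, it has attribute F1): it is tagged C1.
By R36 (it is tagged C1, it is in category G1): it is in check.
By R11 (it satisfies condition Z, it satisfies condition B): it carries flag V1.
By R2 (it carries flag V1, it is in check): it satisfies condition S.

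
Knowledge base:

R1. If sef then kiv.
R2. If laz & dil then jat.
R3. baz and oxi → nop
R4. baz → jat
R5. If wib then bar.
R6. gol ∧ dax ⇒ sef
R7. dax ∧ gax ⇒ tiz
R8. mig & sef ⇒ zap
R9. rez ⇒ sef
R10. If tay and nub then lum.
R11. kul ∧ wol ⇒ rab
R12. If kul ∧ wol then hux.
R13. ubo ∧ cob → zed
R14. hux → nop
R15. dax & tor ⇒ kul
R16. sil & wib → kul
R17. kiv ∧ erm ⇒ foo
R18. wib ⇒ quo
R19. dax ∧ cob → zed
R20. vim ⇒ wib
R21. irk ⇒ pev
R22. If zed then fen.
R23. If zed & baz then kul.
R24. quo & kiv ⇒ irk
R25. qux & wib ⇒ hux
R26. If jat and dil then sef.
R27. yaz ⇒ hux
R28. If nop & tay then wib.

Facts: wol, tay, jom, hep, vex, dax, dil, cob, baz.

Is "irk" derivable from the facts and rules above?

jat  (by R4: baz)
zed  (by R19: dax, cob)
kul  (by R23: zed, baz)
sef  (by R26: jat, dil)
kiv  (by R1: sef)
hux  (by R12: kul, wol)
nop  (by R14: hux)
wib  (by R28: nop, tay)
quo  (by R18: wib)
irk  (by R24: quo, kiv)

Yes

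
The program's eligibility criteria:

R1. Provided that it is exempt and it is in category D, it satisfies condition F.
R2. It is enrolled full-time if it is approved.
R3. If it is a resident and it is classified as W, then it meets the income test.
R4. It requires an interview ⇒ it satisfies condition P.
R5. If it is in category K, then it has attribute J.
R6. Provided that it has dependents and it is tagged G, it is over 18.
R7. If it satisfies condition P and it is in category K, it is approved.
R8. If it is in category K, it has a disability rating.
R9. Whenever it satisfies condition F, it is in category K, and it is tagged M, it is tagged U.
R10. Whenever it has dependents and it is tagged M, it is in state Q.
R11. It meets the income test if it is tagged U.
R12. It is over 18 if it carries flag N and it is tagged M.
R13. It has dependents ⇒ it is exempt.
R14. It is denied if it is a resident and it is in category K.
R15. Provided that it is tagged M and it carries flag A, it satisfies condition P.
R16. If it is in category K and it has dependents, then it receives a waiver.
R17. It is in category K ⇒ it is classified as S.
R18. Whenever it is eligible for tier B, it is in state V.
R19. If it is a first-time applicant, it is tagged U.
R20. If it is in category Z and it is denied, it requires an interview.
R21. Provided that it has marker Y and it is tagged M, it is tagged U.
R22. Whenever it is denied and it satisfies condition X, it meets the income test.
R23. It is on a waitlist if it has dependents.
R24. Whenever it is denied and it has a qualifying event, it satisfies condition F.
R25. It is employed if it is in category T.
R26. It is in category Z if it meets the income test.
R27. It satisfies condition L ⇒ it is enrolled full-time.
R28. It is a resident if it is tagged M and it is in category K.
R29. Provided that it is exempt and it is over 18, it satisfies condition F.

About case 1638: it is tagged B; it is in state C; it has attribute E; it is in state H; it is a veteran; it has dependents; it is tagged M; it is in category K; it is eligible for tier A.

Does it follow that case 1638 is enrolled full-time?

Forward chaining from the given facts derives: has attribute J, has a disability rating, is in state Q, is exempt, receives a waiver, is classified as S, is on a waitlist, is a resident, is denied.
Rules concluding "it is enrolled full-time": R2 needs "it is approved"; R27 needs "it satisfies condition L" — none of these are established.

No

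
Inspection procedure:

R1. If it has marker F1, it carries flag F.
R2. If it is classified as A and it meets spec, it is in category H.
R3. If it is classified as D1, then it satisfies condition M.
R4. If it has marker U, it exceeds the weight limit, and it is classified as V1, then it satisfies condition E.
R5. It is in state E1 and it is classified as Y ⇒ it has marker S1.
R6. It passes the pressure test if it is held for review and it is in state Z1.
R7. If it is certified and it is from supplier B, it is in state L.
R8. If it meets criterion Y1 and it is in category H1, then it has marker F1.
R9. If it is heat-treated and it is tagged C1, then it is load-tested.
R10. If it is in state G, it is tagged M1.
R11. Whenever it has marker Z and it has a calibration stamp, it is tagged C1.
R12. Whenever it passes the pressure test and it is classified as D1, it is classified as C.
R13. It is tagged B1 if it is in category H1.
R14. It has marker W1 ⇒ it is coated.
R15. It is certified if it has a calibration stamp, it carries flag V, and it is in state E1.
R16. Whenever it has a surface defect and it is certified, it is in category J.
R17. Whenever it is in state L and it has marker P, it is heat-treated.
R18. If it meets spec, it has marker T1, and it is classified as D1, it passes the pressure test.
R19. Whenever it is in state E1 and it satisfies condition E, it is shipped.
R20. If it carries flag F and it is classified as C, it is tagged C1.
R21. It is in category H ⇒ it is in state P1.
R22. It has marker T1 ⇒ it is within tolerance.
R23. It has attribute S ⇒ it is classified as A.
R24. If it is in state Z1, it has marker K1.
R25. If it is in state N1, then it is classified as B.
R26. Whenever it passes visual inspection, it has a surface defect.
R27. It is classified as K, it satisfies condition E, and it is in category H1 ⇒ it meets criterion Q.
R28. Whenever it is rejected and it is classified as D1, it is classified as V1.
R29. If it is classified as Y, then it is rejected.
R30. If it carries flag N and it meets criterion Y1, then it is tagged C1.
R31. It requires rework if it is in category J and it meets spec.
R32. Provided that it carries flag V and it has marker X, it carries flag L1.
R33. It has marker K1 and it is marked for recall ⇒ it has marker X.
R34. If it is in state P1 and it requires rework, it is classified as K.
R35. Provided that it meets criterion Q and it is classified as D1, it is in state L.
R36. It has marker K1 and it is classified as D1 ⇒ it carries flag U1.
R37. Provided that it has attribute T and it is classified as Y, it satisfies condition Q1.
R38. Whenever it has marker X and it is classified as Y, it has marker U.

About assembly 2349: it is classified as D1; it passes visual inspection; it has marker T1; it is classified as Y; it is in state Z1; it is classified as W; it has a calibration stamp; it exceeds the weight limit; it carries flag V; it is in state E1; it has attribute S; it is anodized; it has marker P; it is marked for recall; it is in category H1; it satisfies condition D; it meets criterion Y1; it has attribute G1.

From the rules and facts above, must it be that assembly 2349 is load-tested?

Forward chaining from the given facts derives: satisfies condition M, has marker S1, has marker F1, is tagged B1, is certified, is within tolerance, is classified as A, has marker K1, has a surface defect, is rejected, has marker X, carries flag U1, has marker U, carries flag F, is in category J, is classified as V1, carries flag L1, satisfies condition E, is shipped.
The only rule concluding "it is load-tested" is R9, which needs "it is heat-treated"; that is never established.

No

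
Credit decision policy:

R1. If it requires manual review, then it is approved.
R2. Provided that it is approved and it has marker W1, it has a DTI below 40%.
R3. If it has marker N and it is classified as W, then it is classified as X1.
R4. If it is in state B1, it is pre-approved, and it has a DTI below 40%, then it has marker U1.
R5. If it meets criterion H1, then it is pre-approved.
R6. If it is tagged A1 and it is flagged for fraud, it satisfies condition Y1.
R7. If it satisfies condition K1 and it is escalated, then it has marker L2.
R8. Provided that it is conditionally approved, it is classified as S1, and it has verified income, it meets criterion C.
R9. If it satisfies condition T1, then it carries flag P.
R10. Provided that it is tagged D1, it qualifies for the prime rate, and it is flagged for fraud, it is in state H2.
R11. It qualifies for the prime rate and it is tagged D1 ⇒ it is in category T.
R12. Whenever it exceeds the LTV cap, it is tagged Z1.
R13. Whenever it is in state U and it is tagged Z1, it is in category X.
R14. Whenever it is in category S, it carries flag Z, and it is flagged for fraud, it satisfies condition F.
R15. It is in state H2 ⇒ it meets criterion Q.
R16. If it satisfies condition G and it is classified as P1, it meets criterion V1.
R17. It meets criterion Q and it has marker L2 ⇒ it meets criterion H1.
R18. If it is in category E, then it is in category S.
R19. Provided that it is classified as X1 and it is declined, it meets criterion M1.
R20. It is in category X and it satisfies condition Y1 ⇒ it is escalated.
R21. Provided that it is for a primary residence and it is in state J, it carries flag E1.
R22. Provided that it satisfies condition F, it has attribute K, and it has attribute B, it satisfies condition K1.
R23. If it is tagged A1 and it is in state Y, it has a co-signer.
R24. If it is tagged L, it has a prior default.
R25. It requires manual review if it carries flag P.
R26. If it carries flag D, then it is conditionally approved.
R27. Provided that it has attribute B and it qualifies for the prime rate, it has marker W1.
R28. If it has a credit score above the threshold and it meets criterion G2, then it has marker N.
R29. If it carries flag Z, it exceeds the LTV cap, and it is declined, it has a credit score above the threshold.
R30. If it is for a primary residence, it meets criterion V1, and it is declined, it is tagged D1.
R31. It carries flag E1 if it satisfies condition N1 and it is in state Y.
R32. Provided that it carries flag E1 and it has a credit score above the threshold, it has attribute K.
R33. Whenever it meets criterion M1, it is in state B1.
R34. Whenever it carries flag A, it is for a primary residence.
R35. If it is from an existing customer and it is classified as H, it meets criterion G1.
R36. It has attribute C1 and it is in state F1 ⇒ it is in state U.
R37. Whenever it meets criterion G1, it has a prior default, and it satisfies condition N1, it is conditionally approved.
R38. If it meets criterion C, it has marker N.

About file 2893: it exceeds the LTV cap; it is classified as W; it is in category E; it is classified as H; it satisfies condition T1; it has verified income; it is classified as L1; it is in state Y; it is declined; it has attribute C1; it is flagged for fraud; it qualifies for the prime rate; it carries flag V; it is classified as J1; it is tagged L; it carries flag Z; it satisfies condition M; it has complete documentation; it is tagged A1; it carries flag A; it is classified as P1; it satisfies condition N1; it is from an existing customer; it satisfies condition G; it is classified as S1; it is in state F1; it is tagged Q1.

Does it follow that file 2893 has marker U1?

Forward chaining from the given facts derives: satisfies condition Y1, carries flag P, is tagged Z1, meets criterion V1, is in category S, has a co-signer, has a prior default, requires manual review, has a credit score above the threshold, carries flag E1, has attribute K, is for a primary residence, meets criterion G1, is in state U, is conditionally approved, is approved, meets criterion C, is in category X, satisfies condition F, is escalated, is tagged D1, has marker N, is classified as X1, is in state H2, is in category T, meets criterion Q, meets criterion M1, is in state B1.
The only rule concluding "it has marker U1" is R4, which needs "it is pre-approved"; that is never established.

No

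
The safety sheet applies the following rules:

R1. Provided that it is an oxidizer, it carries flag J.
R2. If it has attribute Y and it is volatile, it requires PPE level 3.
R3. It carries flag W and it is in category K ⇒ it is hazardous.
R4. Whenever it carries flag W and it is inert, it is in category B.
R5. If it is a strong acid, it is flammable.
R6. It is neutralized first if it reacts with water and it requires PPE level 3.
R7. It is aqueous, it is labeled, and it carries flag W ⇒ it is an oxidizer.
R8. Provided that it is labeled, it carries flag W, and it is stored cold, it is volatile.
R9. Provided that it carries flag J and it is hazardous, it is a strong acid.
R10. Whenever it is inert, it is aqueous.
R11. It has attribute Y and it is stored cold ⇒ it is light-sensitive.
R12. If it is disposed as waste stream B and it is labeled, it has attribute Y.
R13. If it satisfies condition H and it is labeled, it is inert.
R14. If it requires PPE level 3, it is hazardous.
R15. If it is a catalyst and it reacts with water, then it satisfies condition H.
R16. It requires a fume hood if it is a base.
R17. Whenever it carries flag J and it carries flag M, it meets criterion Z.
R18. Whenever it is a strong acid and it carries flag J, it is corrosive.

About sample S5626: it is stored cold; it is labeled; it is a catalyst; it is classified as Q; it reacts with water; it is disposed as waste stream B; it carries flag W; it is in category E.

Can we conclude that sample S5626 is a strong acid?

By R8 (it is labeled, it carries flag W, it is stored cold): it is volatile.
By R12 (it is disposed as waste stream B, it is labeled): it has attribute Y.
By R15 (it is a catalyst, it reacts with water): it satisfies condition H.
By R2 (it has attribute Y, it is volatile): it requires PPE level 3.
By R13 (it satisfies condition H, it is labeled): it is inert.
By R14 (it requires PPE level 3): it is hazardous.
By R10 (it is inert): it is aqueous.
By R7 (it is aqueous, it is labeled, it carries flag W): it is an oxidizer.
By R1 (it is an oxidizer): it carries flag J.
By R9 (it carries flag J, it is hazardous): it is a strong acid.

Yes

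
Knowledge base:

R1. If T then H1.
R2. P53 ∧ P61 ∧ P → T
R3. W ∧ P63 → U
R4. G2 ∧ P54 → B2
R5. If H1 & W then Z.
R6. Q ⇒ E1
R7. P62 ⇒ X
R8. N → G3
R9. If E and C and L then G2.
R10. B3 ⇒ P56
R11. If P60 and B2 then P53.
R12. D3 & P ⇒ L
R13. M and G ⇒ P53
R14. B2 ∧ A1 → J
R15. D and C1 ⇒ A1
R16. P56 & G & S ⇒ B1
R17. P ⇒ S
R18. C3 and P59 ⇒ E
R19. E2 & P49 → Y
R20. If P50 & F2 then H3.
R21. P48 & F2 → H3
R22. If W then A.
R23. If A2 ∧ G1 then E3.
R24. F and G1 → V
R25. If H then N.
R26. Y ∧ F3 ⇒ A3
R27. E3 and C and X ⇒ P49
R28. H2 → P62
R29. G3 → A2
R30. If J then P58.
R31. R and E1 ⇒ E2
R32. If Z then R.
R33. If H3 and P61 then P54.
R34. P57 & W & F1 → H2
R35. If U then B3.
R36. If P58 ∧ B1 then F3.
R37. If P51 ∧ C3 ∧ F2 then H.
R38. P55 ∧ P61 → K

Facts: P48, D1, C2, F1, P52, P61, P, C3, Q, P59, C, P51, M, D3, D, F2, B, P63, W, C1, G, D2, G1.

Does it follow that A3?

Forward chaining from the given facts derives: U, E1, L, P53, A1, S, E, H3, A, P54, B3, H, T, G2, P56, B1, N, H1, B2, Z, G3, J, A2, P58, R, F3, E3, E2.
The only rule concluding A3 is R26, which needs Y; that is never established.

No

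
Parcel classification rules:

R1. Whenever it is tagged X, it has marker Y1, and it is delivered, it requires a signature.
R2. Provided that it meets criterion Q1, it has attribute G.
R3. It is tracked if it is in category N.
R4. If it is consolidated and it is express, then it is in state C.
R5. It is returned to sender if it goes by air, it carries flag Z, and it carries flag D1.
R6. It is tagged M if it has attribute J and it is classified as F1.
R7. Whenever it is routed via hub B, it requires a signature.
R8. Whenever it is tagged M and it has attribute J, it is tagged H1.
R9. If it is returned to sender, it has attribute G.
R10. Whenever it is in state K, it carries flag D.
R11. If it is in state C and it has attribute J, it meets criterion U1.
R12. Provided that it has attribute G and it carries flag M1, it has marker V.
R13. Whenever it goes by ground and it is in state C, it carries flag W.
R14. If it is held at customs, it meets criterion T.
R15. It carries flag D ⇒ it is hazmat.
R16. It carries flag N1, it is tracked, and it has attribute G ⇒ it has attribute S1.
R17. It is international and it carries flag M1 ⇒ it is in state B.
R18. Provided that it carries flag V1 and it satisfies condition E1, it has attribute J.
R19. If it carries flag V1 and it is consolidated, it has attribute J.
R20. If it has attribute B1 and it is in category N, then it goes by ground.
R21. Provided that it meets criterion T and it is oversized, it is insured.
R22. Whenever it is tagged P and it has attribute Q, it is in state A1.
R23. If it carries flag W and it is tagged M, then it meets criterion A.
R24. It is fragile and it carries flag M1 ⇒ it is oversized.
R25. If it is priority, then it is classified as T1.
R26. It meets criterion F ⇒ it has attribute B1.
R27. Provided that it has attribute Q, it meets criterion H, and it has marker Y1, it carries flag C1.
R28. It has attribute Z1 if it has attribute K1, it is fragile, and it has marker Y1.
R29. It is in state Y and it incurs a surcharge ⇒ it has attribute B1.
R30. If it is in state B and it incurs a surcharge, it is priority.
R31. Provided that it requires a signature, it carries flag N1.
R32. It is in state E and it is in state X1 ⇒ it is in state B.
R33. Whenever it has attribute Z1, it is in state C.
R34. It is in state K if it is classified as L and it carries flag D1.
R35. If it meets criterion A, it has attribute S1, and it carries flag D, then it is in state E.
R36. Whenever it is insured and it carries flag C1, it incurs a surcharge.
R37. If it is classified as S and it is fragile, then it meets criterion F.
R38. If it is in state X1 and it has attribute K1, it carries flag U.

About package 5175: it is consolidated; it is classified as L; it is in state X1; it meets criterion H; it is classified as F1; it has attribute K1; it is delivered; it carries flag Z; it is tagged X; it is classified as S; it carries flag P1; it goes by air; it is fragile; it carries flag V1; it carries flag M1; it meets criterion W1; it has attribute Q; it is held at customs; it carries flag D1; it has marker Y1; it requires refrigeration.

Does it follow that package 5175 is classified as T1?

Forward chaining from the given facts derives: requires a signature, is returned to sender, has attribute G, has marker V, meets criterion T, has attribute J, is oversized, carries flag C1, has attribute Z1, carries flag N1, is in state C, is in state K, meets criterion F, carries flag U, is tagged M, is tagged H1, carries flag D, meets criterion U1, is hazmat, is insured, has attribute B1, incurs a surcharge.
The only rule concluding "it is classified as T1" is R25, which needs "it is priority"; that is never established.

No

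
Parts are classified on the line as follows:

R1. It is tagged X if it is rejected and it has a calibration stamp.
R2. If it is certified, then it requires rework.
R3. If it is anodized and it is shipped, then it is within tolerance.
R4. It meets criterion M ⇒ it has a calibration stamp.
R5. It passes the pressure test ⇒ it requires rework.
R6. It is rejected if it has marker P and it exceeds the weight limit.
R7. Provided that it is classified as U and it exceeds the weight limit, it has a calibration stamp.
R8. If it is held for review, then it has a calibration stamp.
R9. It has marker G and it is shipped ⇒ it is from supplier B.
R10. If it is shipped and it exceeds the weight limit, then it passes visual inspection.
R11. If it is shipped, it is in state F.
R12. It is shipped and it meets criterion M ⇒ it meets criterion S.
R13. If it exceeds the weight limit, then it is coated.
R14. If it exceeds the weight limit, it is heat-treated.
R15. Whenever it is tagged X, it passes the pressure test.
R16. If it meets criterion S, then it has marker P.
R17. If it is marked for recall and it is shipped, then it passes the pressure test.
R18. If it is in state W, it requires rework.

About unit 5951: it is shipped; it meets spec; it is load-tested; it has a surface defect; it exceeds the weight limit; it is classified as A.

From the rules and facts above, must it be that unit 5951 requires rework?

Forward chaining from the given facts derives: passes visual inspection, is in state F, is coated, is heat-treated.
Rules concluding "it requires rework": R2 needs "it is certified"; R5 needs "it passes the pressure test"; R18 needs "it is in state W" — none of these are established.

No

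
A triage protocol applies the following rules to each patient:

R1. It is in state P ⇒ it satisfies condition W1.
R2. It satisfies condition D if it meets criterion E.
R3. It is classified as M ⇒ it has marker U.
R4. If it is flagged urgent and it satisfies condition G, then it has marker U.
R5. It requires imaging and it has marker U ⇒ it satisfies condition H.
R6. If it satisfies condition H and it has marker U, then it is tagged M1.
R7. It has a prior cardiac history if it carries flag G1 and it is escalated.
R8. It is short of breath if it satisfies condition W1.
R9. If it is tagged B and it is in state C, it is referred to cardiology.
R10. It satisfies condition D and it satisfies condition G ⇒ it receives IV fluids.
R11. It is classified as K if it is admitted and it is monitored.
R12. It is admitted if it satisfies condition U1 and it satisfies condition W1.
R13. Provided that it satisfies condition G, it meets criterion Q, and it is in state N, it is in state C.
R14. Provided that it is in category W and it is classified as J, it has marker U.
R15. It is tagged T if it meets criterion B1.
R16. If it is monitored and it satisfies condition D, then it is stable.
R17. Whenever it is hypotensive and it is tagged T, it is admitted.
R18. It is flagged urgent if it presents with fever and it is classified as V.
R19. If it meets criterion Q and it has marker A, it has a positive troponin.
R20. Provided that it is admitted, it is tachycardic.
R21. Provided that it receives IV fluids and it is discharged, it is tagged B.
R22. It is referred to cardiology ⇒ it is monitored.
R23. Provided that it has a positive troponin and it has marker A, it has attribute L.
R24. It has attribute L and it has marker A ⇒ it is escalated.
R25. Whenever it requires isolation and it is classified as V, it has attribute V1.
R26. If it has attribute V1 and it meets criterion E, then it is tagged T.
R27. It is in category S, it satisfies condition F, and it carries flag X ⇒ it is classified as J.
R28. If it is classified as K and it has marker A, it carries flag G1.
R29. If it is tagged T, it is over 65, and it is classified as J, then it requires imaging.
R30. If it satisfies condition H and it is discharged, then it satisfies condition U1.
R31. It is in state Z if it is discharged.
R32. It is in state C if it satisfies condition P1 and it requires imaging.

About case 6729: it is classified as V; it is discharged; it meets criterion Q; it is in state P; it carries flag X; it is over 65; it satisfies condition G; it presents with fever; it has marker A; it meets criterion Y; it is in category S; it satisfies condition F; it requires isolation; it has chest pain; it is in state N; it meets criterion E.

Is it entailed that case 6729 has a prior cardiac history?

Yes

By R1 (it is in state P): it satisfies condition W1.
By R2 (it meets criterion E): it satisfies condition D.
By R10 (it satisfies condition D, it satisfies condition G): it receives IV fluids.
By R13 (it satisfies condition G, it meets criterion Q, it is in state N): it is in state C.
By R18 (it presents with fever, it is classified as V): it is flagged urgent.
By R19 (it meets criterion Q, it has marker A): it has a positive troponin.
By R21 (it receives IV fluids, it is discharged): it is tagged B.
By R23 (it has a positive troponin, it has marker A): it has attribute L.
By R24 (it has attribute L, it has marker A): it is escalated.
By R25 (it requires isolation, it is classified as V): it has attribute V1.
By R26 (it has attribute V1, it meets criterion E): it is tagged T.
By R27 (it is in category S, it satisfies condition F, it carries flag X): it is classified as J.
By R29 (it is tagged T, it is over 65, it is classified as J): it requires imaging.
By R4 (it is flagged urgent, it satisfies condition G): it has marker U.
By R5 (it requires imaging, it has marker U): it satisfies condition H.
By R9 (it is tagged B, it is in state C): it is referred to cardiology.
By R22 (it is referred to cardiology): it is monitored.
By R30 (it satisfies condition H, it is discharged): it satisfies condition U1.
By R12 (it satisfies condition U1, it satisfies condition W1): it is admitted.
By R11 (it is admitted, it is monitored): it is classified as K.
By R28 (it is classified as K, it has marker A): it carries flag G1.
By R7 (it carries flag G1, it is escalated): it has a prior cardiac history.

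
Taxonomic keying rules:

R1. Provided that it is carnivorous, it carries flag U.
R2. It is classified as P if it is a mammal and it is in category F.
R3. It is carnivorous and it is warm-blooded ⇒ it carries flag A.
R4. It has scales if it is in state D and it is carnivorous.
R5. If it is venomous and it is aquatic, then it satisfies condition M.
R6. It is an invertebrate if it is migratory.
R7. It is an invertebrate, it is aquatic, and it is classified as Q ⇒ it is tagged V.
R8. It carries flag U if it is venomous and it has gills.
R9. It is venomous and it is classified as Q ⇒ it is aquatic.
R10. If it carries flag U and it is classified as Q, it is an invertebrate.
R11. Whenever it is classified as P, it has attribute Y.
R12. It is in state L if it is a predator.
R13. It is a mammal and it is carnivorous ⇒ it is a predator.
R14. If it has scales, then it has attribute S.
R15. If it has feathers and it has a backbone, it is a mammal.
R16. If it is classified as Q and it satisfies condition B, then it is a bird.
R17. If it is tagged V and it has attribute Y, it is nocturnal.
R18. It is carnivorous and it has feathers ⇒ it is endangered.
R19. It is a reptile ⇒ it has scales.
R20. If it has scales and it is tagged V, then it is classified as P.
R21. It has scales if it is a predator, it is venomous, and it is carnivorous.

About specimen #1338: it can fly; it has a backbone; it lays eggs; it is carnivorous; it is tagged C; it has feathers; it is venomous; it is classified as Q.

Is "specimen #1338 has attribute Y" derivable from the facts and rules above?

Yes

By R1 (it is carnivorous): it carries flag U.
By R9 (it is venomous, it is classified as Q): it is aquatic.
By R10 (it carries flag U, it is classified as Q): it is an invertebrate.
By R15 (it has feathers, it has a backbone): it is a mammal.
By R7 (it is an invertebrate, it is aquatic, it is classified as Q): it is tagged V.
By R13 (it is a mammal, it is carnivorous): it is a predator.
By R21 (it is a predator, it is venomous, it is carnivorous): it has scales.
By R20 (it has scales, it is tagged V): it is classified as P.
By R11 (it is classified as P): it has attribute Y.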